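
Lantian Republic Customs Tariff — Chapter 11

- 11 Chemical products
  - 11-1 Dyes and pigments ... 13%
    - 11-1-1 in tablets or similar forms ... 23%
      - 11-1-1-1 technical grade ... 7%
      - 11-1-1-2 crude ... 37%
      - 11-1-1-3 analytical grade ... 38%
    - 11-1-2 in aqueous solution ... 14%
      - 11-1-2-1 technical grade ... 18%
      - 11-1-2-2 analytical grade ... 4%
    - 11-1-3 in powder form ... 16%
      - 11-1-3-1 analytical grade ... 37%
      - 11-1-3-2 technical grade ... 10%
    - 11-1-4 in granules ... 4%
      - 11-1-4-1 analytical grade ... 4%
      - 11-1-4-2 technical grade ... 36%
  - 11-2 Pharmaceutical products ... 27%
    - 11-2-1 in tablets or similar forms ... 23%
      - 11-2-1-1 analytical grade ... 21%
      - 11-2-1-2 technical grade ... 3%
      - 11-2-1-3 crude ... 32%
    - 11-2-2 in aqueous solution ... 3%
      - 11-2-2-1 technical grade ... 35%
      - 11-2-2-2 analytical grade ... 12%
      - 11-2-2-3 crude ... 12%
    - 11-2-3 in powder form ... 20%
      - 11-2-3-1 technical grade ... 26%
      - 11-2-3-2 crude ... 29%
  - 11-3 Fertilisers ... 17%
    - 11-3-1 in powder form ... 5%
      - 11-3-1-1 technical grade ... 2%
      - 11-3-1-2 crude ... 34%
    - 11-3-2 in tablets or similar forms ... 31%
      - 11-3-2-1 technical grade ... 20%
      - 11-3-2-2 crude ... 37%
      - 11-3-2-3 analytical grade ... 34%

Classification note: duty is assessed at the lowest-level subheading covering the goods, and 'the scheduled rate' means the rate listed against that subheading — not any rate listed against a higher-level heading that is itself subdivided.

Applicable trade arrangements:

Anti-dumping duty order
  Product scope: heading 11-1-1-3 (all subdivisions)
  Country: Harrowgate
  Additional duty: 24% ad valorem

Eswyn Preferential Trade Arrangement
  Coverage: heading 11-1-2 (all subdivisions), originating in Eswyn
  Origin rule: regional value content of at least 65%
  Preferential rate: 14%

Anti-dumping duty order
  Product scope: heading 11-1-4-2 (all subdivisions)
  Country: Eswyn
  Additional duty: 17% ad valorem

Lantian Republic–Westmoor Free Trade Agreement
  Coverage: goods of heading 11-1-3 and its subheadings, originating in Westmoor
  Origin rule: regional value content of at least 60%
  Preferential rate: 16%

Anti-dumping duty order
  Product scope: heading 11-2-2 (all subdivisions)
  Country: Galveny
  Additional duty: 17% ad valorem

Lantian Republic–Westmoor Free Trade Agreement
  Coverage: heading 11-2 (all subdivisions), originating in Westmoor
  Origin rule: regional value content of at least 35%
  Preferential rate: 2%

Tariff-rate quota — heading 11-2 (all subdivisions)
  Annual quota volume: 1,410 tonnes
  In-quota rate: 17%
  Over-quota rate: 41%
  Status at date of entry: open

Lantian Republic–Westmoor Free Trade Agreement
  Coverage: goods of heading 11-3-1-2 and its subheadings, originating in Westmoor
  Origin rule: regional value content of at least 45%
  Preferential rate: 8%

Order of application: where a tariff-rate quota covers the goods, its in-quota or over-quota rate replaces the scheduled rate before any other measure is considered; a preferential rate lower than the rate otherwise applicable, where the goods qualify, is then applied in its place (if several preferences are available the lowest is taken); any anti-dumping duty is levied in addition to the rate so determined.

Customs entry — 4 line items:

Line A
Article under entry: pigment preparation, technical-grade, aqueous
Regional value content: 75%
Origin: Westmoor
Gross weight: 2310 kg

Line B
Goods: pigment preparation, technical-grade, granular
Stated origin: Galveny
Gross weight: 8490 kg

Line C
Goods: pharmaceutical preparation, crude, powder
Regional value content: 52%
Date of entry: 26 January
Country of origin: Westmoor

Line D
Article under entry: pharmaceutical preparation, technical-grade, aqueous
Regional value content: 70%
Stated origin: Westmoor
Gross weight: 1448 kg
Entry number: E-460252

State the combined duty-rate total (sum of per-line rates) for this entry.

Line A: pigment → 11-1; aqueous → 11-1-2; technical-grade → 11-1-2-1. Scheduled 18%. Westmoor agreement on 11-1-3: 11-1-2-1 not covered; Westmoor agreement on 11-2: 11-1-2-1 not covered; Westmoor agreement on 11-3-1-2: 11-1-2-1 not covered. → 18%.
Line B: pigment → 11-1; granular → 11-1-4; technical-grade → 11-1-4-2. Scheduled 36%. No special measure applies. → 36%.
Line C: pharmaceutical → 11-2; powder → 11-2-3; crude → 11-2-3-2. Scheduled 29%. quota on 11-2 open → in-quota 17%; Westmoor agreement on 11-1-3: 11-2-3-2 not covered; Westmoor agreement on 11-2: RVC ≥ 35% → 2% available; Westmoor agreement on 11-3-1-2: 11-2-3-2 not covered; preferential 2%. → 2%.
Line D: pharmaceutical → 11-2; aqueous → 11-2-2; technical-grade → 11-2-2-1. Scheduled 35%. quota on 11-2 open → in-quota 17%; Westmoor agreement on 11-1-3: 11-2-2-1 not covered; Westmoor agreement on 11-2: RVC ≥ 35% → 2% available; Westmoor agreement on 11-3-1-2: 11-2-2-1 not covered; preferential 2%. → 2%.
Sum: 18% + 36% + 2% + 2% = 58%.

58%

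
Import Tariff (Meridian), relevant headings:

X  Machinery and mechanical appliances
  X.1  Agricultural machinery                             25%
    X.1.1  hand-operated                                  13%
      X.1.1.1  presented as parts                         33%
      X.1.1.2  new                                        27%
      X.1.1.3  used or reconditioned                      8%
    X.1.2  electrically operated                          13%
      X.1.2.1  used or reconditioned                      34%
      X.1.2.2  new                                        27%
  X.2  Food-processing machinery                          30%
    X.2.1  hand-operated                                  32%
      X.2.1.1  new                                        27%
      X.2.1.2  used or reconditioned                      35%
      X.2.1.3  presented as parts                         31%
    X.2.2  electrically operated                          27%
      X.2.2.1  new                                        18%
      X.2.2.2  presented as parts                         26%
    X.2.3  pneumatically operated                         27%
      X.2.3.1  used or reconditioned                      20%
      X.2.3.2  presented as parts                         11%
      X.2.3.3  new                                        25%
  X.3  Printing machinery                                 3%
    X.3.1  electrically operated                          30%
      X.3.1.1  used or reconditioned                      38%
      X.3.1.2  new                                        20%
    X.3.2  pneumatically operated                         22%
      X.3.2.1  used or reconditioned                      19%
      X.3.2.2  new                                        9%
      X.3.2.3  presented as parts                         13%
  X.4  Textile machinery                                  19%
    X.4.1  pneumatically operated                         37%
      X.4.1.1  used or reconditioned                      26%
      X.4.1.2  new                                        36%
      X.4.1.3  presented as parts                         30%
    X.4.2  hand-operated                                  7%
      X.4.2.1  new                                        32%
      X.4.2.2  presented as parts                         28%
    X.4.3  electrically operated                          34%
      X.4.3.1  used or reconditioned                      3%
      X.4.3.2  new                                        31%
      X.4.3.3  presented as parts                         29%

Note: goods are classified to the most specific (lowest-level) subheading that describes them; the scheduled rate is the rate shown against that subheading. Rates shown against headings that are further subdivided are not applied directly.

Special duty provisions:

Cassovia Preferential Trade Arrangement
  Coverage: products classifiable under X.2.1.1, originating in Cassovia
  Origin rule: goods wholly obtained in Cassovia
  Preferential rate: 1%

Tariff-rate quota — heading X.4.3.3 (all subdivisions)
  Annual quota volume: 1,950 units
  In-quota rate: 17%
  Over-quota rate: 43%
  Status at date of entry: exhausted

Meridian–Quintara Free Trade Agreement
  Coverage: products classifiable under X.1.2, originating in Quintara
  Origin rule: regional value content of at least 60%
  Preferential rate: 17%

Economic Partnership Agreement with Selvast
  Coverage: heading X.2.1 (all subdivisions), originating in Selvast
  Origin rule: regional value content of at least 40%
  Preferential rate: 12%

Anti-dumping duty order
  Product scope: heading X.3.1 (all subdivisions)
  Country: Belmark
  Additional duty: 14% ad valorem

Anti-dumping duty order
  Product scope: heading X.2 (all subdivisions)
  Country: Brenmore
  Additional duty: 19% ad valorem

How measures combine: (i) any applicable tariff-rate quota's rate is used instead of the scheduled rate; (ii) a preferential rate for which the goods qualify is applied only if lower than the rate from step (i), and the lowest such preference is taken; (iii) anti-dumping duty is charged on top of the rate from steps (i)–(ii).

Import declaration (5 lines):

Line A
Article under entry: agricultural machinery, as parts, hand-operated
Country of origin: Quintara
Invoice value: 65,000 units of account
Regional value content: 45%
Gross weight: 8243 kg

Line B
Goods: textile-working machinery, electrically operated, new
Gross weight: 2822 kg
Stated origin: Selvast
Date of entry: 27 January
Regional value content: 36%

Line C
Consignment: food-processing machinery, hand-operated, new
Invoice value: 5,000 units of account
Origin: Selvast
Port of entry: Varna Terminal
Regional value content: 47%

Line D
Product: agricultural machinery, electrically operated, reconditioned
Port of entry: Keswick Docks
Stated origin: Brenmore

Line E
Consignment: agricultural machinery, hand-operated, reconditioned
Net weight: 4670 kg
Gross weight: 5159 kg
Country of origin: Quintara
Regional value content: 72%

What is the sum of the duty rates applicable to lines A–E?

Line A: agricultural → X.1; hand-operated → X.1.1; as parts → X.1.1.1. Scheduled 33%. Quintara agreement on X.1.2: X.1.1.1 not covered. → 33%.
Line B: textile-working → X.4; electrically operated → X.4.3; new → X.4.3.2. Scheduled 31%. Selvast agreement on X.2.1: X.4.3.2 not covered. → 31%.
Line C: food-processing → X.2; hand-operated → X.2.1; new → X.2.1.1. Scheduled 27%. Selvast agreement on X.2.1: RVC ≥ 40% → 12% available; preferential 12%. → 12%.
Line D: agricultural → X.1; electrically operated → X.1.2; reconditioned → X.1.2.1. Scheduled 34%. No special measure applies. → 34%.
Line E: agricultural → X.1; hand-operated → X.1.1; reconditioned → X.1.1.3. Scheduled 8%. Quintara agreement on X.1.2: X.1.1.3 not covered. → 8%.
Sum: 33% + 31% + 12% + 34% + 8% = 118%.

118%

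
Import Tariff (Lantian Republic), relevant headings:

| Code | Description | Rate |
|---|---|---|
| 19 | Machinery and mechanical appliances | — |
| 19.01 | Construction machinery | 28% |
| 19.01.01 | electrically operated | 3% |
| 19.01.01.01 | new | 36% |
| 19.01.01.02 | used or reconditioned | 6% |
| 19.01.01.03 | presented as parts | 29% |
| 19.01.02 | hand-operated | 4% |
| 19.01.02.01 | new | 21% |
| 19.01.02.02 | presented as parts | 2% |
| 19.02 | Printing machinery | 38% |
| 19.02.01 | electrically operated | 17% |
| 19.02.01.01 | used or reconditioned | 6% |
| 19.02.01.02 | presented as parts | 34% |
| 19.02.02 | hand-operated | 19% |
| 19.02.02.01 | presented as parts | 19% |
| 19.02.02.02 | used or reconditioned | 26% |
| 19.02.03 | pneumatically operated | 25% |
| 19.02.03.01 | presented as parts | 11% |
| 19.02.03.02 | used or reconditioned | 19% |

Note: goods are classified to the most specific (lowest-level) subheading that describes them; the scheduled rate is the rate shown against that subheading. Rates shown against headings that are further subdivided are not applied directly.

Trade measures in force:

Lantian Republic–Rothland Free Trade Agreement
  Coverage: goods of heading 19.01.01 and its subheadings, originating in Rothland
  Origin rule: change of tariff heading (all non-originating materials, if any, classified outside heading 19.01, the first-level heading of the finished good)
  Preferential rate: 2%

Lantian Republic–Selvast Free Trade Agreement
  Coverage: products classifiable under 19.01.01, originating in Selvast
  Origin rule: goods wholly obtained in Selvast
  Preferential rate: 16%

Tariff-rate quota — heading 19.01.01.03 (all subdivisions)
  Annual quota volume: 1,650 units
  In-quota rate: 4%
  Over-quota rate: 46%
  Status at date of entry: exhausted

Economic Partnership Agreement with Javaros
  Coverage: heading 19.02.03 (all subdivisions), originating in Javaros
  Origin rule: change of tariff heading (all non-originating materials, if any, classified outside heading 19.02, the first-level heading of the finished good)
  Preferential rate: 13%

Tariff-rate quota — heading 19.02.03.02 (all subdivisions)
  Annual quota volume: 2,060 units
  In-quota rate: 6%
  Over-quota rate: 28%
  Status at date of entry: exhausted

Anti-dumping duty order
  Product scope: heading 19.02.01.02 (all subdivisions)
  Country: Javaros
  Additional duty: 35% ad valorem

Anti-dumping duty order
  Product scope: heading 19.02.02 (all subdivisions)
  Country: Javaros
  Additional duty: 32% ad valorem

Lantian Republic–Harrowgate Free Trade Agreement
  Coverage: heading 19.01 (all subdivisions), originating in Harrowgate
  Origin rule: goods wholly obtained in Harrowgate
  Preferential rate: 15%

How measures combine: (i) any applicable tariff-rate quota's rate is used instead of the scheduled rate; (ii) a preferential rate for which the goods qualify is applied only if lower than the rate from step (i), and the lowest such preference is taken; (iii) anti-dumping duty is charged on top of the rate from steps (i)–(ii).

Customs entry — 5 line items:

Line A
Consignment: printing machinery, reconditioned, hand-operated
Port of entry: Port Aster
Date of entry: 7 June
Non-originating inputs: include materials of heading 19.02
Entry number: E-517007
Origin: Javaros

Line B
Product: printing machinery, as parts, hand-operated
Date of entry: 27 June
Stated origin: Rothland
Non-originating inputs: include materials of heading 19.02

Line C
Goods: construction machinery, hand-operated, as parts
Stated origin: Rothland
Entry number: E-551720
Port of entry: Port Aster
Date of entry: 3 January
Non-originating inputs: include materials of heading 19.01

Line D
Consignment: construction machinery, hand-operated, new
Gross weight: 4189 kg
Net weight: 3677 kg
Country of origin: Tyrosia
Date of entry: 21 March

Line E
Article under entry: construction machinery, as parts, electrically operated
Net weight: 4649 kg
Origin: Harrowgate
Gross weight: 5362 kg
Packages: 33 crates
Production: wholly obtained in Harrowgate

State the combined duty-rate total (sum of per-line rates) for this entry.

Line A: printing → 19.02; hand-operated → 19.02.02; reconditioned → 19.02.02.02. Scheduled 26%. Javaros agreement on 19.02.03: 19.02.02.02 not covered; anti-dumping (Javaros, 19.02.02): +32%; total 26% + 32% = 58%. → 58%.
Line B: printing → 19.02; hand-operated → 19.02.02; as parts → 19.02.02.01. Scheduled 19%. Rothland agreement on 19.01.01: 19.02.02.01 not covered. → 19%.
Line C: construction → 19.01; hand-operated → 19.01.02; as parts → 19.01.02.02. Scheduled 2%. Rothland agreement on 19.01.01: 19.01.02.02 not covered. → 2%.
Line D: construction → 19.01; hand-operated → 19.01.02; new → 19.01.02.01. Scheduled 21%. No special measure applies. → 21%.
Line E: construction → 19.01; electrically operated → 19.01.01; as parts → 19.01.01.03. Scheduled 29%. quota on 19.01.01.03 exhausted → over-quota 46%; Harrowgate agreement on 19.01: wholly obtained → 15% available; preferential 15%. → 15%.
Sum: 58% + 19% + 2% + 21% + 15% = 115%.

115%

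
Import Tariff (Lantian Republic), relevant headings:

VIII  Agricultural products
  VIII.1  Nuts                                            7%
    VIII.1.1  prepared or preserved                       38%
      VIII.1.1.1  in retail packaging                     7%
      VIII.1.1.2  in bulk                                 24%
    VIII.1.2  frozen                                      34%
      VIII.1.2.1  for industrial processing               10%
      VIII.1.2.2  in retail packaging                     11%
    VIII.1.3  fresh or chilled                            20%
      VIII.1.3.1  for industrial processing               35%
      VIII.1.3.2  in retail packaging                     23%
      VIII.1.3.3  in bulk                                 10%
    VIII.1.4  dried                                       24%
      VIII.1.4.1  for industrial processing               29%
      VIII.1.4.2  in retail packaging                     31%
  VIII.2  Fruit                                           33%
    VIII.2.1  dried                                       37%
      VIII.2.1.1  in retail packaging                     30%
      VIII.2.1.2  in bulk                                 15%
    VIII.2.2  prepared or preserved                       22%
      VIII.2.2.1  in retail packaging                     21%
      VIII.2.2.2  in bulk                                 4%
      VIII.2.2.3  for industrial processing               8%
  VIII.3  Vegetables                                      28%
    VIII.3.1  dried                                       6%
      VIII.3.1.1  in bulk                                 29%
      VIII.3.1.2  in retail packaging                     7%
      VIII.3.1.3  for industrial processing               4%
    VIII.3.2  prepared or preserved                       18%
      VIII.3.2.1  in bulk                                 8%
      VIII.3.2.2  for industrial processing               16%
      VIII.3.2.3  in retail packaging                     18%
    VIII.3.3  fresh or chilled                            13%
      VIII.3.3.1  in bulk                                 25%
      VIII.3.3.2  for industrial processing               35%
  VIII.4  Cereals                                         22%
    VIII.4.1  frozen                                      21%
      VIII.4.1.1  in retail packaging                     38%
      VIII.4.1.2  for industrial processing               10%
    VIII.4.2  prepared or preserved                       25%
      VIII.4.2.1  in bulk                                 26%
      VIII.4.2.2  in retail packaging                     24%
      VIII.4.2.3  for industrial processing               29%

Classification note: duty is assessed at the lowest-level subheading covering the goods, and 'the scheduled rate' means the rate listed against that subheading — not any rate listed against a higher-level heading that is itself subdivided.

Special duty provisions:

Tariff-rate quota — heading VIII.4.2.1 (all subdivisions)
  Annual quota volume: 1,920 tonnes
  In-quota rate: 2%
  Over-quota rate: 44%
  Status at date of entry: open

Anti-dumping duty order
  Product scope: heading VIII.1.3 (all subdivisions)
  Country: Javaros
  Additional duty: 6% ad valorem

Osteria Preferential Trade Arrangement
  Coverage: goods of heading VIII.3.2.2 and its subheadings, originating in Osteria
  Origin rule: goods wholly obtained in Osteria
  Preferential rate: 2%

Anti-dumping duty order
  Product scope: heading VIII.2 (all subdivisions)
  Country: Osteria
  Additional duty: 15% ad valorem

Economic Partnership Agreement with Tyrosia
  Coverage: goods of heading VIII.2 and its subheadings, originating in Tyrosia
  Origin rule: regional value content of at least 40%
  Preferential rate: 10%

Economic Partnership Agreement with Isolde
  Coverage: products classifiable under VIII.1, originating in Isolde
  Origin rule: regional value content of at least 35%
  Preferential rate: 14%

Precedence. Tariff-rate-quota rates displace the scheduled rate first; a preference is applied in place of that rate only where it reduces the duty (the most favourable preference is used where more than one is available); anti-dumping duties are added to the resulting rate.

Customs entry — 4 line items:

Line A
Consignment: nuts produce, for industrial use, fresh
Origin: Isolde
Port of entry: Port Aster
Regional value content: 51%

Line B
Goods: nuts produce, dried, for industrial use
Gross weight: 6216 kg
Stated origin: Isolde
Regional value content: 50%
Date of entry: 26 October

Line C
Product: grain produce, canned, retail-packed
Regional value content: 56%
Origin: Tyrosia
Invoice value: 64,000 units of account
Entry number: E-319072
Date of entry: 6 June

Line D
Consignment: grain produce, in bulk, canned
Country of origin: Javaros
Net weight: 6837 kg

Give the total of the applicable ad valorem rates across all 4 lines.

54%

Line A: nuts → VIII.1; fresh → VIII.1.3; for industrial use → VIII.1.3.1. Scheduled 35%. Isolde agreement on VIII.1: RVC ≥ 35% → 14% available; preferential 14%. → 14%.
Line B: nuts → VIII.1; dried → VIII.1.4; for industrial use → VIII.1.4.1. Scheduled 29%. Isolde agreement on VIII.1: RVC ≥ 35% → 14% available; preferential 14%. → 14%.
Line C: grain → VIII.4; canned → VIII.4.2; retail-packed → VIII.4.2.2. Scheduled 24%. Tyrosia agreement on VIII.2: VIII.4.2.2 not covered. → 24%.
Line D: grain → VIII.4; canned → VIII.4.2; in bulk → VIII.4.2.1. Scheduled 26%. quota on VIII.4.2.1 open → in-quota 2%. → 2%.
Sum: 14% + 14% + 24% + 2% = 54%.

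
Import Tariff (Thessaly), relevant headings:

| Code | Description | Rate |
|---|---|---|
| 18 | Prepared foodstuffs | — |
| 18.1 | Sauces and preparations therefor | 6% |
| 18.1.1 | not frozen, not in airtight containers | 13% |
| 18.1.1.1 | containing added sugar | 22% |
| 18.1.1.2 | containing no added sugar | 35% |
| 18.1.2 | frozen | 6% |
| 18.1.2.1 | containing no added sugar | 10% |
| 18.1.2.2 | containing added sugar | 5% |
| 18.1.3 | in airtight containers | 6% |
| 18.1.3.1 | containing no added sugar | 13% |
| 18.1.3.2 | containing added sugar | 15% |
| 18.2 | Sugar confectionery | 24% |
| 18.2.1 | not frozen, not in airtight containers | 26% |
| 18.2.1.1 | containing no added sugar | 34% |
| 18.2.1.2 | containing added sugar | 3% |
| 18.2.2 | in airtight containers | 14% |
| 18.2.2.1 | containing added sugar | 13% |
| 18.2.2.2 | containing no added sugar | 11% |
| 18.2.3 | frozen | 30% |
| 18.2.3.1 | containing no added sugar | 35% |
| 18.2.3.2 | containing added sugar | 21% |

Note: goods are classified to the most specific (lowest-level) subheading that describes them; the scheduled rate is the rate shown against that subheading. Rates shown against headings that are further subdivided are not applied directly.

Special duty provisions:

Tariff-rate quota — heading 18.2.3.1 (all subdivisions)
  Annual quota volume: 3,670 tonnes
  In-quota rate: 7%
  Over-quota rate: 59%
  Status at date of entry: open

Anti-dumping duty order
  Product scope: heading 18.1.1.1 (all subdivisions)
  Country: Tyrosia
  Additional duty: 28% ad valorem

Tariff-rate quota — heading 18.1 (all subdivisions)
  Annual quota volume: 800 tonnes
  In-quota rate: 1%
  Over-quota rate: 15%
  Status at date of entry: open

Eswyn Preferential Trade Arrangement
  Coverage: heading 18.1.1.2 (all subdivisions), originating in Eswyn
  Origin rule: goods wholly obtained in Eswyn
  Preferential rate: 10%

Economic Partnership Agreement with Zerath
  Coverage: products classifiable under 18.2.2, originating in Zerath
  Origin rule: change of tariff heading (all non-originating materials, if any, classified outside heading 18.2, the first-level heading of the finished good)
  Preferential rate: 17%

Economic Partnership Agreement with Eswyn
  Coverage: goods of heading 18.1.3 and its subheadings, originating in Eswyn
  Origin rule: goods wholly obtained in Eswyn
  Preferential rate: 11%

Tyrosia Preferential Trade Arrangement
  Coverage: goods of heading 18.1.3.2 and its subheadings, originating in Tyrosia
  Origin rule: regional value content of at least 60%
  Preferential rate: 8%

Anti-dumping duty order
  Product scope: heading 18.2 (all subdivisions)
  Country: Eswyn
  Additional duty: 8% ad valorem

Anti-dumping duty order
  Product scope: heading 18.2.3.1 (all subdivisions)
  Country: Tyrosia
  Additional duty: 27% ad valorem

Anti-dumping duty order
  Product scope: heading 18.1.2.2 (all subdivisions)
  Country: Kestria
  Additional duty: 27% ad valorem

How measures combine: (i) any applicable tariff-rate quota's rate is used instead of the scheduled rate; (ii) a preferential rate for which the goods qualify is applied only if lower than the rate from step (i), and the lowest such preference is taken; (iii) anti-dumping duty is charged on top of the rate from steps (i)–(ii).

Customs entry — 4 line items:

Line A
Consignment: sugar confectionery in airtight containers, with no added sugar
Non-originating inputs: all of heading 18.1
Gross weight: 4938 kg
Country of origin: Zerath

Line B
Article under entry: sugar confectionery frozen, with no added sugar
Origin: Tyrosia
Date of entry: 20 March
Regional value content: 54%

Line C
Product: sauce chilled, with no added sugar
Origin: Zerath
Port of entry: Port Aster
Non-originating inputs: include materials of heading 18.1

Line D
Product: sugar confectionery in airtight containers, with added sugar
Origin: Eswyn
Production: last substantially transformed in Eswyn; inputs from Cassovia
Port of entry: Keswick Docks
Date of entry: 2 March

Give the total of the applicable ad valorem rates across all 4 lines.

Line A: sugar confectionery → 18.2; in airtight containers → 18.2.2; with no added sugar → 18.2.2.2. Scheduled 11%. Zerath agreement on 18.2.2: CTH met → 17% available; preference 17% not lower than 11% → no reduction. → 11%.
Line B: sugar confectionery → 18.2; frozen → 18.2.3; with no added sugar → 18.2.3.1. Scheduled 35%. quota on 18.2.3.1 open → in-quota 7%; Tyrosia agreement on 18.1.3.2: 18.2.3.1 not covered; anti-dumping (Tyrosia, 18.2.3.1): +27%; total 7% + 27% = 34%. → 34%.
Line C: sauce → 18.1; chilled → 18.1.1; with no added sugar → 18.1.1.2. Scheduled 35%. quota on 18.1 open → in-quota 1%; Zerath agreement on 18.2.2: 18.1.1.2 not covered. → 1%.
Line D: sugar confectionery → 18.2; in airtight containers → 18.2.2; with added sugar → 18.2.2.1. Scheduled 13%. Eswyn agreement on 18.1.1.2: 18.2.2.1 not covered; Eswyn agreement on 18.1.3: 18.2.2.1 not covered; anti-dumping (Eswyn, 18.2): +8%; total 13% + 8% = 21%. → 21%.
Sum: 11% + 34% + 1% + 21% = 67%.

67%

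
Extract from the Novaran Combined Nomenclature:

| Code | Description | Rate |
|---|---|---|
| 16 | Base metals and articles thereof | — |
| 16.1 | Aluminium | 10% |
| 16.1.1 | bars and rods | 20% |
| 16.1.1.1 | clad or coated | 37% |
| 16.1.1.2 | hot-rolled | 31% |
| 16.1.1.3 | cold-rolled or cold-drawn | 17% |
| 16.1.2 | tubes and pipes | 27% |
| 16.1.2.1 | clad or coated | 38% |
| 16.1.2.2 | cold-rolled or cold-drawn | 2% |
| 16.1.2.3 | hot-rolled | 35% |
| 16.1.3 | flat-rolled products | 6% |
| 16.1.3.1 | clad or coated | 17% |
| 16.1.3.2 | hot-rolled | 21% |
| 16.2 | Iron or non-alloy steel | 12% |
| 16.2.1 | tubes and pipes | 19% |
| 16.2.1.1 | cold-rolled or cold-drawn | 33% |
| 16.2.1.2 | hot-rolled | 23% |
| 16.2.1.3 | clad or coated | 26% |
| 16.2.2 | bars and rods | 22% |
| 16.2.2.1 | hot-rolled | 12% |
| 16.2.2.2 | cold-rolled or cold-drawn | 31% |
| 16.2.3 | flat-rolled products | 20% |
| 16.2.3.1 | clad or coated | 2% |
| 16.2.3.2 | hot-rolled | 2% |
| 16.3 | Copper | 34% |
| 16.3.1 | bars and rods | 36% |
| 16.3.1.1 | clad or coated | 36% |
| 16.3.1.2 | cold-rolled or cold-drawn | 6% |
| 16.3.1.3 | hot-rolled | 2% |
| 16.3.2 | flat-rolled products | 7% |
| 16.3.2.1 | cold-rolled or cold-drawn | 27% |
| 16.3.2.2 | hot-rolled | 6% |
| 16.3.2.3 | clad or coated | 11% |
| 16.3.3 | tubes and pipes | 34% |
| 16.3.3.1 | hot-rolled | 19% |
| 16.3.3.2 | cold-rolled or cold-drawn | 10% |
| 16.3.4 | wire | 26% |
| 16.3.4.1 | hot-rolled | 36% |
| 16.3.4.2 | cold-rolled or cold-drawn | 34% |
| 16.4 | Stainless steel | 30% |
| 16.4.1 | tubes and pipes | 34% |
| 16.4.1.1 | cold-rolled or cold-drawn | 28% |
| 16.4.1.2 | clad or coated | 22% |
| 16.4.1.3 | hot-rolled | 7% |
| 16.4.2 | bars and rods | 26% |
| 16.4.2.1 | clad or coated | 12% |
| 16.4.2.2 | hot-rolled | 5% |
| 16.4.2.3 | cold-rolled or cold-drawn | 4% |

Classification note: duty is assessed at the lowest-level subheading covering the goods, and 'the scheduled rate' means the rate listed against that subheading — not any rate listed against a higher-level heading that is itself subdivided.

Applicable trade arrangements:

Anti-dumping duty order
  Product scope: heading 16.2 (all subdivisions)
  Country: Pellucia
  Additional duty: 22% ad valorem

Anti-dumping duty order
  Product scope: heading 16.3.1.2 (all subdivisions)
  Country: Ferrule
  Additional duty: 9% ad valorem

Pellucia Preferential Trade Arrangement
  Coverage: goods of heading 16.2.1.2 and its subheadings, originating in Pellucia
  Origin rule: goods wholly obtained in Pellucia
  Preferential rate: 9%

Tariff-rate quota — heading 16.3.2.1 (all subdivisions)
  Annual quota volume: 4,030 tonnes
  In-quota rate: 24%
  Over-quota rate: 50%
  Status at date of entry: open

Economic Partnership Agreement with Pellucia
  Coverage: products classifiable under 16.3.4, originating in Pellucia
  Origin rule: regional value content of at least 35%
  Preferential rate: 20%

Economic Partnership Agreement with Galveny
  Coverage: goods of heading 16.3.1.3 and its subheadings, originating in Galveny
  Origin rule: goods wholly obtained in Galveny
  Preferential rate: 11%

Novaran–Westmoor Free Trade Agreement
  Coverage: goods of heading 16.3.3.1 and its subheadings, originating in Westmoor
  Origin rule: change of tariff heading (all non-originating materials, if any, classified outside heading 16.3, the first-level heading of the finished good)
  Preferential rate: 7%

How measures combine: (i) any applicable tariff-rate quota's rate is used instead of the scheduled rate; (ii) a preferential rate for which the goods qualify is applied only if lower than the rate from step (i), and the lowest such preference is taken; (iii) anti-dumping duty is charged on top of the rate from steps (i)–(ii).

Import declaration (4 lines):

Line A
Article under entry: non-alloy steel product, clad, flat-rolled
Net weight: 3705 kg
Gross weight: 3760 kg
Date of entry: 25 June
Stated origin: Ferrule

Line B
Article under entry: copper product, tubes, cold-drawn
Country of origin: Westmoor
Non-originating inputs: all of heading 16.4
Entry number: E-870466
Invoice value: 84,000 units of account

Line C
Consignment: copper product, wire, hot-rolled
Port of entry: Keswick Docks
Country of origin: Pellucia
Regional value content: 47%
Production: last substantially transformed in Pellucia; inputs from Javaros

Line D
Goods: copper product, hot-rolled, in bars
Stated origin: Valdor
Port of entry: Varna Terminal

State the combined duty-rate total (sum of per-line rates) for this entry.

Line A: non-alloy steel → 16.2; flat-rolled → 16.2.3; clad → 16.2.3.1. Scheduled 2%. No special measure applies. → 2%.
Line B: copper → 16.3; tubes → 16.3.3; cold-drawn → 16.3.3.2. Scheduled 10%. Westmoor agreement on 16.3.3.1: 16.3.3.2 not covered. → 10%.
Line C: copper → 16.3; wire → 16.3.4; hot-rolled → 16.3.4.1. Scheduled 36%. Pellucia agreement on 16.2.1.2: 16.3.4.1 not covered; Pellucia agreement on 16.3.4: RVC ≥ 35% → 20% available; preferential 20%. → 20%.
Line D: copper → 16.3; in bars → 16.3.1; hot-rolled → 16.3.1.3. Scheduled 2%. No special measure applies. → 2%.
Sum: 2% + 10% + 20% + 2% = 34%.

34%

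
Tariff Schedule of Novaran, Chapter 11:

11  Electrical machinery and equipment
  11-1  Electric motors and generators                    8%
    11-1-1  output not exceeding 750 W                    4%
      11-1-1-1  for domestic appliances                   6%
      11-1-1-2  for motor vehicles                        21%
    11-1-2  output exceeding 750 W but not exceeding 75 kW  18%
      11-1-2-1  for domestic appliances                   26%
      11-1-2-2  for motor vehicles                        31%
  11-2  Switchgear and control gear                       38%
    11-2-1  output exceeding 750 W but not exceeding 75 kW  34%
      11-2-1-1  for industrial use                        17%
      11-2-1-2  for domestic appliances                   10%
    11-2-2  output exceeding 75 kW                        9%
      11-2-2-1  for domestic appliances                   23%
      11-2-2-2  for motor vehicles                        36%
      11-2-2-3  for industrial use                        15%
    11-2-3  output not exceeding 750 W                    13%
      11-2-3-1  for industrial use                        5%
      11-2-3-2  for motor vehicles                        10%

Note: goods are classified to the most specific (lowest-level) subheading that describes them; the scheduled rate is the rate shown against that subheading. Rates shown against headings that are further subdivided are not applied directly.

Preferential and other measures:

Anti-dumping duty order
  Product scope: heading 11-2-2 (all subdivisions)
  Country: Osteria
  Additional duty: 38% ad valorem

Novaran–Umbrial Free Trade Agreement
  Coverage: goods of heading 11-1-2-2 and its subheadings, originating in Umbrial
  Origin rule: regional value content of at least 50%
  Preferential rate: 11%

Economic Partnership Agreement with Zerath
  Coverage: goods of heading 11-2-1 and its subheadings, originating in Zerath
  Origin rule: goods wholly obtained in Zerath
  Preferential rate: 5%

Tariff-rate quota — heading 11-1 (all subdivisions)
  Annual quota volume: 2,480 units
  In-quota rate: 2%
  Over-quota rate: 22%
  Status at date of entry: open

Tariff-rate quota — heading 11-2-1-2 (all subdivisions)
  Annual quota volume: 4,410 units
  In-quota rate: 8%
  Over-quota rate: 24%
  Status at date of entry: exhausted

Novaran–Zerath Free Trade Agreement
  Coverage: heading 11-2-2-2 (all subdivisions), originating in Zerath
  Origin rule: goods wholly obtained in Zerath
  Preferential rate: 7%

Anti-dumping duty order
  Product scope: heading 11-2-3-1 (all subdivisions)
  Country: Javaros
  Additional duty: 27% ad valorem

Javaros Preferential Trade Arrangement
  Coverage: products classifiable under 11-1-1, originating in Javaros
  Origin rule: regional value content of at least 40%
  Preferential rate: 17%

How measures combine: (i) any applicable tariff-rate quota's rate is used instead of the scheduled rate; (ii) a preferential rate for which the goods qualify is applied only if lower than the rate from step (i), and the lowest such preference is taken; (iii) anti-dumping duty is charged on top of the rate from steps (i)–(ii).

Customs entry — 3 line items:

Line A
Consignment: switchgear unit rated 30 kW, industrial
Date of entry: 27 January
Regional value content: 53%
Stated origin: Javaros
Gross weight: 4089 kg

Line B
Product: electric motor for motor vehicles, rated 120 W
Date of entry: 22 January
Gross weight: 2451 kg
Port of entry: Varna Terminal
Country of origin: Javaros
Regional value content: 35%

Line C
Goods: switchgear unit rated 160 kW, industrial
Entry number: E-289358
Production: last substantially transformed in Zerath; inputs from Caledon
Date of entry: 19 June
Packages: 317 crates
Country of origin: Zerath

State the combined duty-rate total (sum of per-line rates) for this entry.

Line A: switchgear unit → 11-2; rated 30 kW → 11-2-1; industrial → 11-2-1-1. Scheduled 17%. Javaros agreement on 11-1-1: 11-2-1-1 not covered. → 17%.
Line B: electric motor → 11-1; rated 120 W → 11-1-1; for motor vehicles → 11-1-1-2. Scheduled 21%. quota on 11-1 open → in-quota 2%; Javaros agreement on 11-1-1: RVC < 40%. → 2%.
Line C: switchgear unit → 11-2; rated 160 kW → 11-2-2; industrial → 11-2-2-3. Scheduled 15%. Zerath agreement on 11-2-1: 11-2-2-3 not covered; Zerath agreement on 11-2-2-2: 11-2-2-3 not covered. → 15%.
Sum: 17% + 2% + 15% = 34%.

34%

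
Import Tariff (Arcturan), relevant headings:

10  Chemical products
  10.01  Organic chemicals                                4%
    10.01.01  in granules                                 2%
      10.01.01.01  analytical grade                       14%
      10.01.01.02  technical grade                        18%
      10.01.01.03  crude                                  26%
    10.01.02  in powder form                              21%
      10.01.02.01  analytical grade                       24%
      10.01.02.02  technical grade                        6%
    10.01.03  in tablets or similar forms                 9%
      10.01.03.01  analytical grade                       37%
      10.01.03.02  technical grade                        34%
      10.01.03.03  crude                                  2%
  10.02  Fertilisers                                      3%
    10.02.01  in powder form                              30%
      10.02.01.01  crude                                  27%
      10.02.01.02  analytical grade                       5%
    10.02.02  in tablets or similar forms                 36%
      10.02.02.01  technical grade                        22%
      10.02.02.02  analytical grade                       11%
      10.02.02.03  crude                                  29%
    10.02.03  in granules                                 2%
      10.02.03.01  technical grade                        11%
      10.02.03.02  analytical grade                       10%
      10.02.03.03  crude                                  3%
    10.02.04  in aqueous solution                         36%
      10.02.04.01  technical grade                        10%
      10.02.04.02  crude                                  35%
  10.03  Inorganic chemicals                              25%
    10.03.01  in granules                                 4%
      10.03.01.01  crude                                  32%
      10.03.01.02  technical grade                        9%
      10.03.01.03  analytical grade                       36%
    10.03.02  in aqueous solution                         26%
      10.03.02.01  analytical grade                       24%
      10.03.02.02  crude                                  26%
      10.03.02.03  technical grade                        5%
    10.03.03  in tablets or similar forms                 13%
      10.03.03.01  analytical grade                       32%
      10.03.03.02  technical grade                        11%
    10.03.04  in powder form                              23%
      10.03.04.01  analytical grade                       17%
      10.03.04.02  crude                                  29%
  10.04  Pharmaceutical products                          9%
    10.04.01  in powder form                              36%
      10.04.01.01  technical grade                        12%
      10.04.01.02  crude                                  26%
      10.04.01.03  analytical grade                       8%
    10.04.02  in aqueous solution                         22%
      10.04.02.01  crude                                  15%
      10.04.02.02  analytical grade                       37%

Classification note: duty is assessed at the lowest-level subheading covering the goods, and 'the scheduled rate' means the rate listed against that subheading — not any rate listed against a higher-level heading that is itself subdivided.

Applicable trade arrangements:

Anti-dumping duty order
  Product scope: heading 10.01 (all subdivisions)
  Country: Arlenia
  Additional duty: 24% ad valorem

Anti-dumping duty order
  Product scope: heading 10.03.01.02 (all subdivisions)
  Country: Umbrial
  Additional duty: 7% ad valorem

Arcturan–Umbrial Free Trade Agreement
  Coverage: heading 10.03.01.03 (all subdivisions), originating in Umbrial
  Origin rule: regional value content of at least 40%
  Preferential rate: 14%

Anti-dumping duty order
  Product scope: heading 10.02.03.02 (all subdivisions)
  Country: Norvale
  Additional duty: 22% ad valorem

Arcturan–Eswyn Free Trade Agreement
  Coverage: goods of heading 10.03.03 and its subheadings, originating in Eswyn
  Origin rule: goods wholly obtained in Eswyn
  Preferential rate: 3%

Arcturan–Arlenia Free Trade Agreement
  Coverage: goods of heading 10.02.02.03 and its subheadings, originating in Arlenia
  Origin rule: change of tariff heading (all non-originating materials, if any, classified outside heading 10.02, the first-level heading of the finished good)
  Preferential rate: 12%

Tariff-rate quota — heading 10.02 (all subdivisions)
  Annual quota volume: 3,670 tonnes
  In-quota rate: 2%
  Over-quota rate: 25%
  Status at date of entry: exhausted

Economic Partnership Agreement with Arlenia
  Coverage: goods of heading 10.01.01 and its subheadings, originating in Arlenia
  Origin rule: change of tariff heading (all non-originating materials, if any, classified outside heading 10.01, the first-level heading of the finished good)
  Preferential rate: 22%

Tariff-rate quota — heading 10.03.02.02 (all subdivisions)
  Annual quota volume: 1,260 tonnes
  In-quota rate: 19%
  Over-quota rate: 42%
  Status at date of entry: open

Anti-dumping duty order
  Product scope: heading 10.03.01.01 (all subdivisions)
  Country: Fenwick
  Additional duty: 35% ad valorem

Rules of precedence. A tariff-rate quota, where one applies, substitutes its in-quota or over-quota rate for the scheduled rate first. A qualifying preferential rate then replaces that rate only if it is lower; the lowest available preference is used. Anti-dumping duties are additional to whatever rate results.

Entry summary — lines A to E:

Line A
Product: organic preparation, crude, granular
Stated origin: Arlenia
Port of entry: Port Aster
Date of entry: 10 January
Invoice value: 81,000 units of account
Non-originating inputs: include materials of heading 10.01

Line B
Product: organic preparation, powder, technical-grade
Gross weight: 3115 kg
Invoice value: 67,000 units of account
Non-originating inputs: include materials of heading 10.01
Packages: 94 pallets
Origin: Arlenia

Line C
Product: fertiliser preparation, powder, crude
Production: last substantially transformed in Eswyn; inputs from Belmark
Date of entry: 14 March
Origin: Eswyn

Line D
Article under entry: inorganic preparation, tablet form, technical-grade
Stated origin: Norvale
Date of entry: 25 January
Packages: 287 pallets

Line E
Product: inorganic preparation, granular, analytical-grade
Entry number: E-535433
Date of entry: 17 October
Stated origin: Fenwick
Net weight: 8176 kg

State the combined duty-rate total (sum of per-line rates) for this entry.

Line A: organic → 10.01; granular → 10.01.01; crude → 10.01.01.03. Scheduled 26%. Arlenia agreement on 10.02.02.03: 10.01.01.03 not covered; Arlenia agreement on 10.01.01: CTH not met; anti-dumping (Arlenia, 10.01): +24%; total 26% + 24% = 50%. → 50%.
Line B: organic → 10.01; powder → 10.01.02; technical-grade → 10.01.02.02. Scheduled 6%. Arlenia agreement on 10.02.02.03: 10.01.02.02 not covered; Arlenia agreement on 10.01.01: 10.01.02.02 not covered; anti-dumping (Arlenia, 10.01): +24%; total 6% + 24% = 30%. → 30%.
Line C: fertiliser → 10.02; powder → 10.02.01; crude → 10.02.01.01. Scheduled 27%. quota on 10.02 exhausted → over-quota 25%; Eswyn agreement on 10.03.03: 10.02.01.01 not covered. → 25%.
Line D: inorganic → 10.03; tablet form → 10.03.03; technical-grade → 10.03.03.02. Scheduled 11%. No special measure applies. → 11%.
Line E: inorganic → 10.03; granular → 10.03.01; analytical-grade → 10.03.01.03. Scheduled 36%. No special measure applies. → 36%.
Sum: 50% + 30% + 25% + 11% + 36% = 152%.

152%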